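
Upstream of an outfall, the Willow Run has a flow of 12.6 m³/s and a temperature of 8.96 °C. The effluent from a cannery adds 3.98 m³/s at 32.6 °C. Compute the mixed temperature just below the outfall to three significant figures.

Flow-weighted mixing: C = (Q_r C_r + Q_w C_w)/(Q_r + Q_w)
= (12.6×8.96 + 3.98×32.6)/(12.6 + 3.98) = 242.6/16.58 = 14.63 °C.

14.6 °C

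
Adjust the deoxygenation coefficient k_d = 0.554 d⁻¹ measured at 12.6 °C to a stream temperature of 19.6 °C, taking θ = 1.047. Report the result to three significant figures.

k_d(T₂) = k_d(T₁) · θ^(T₂−T₁) = 0.554 × 1.047^(19.6−12.6)
= 0.554 × 1.047^7.00 = 0.554 × 1.379 = 0.7641 d⁻¹.

k_d ≈ 0.764 d⁻¹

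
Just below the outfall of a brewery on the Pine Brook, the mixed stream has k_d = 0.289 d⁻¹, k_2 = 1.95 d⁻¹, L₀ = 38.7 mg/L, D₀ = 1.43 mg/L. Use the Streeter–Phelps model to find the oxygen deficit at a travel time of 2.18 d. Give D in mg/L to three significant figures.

k_d L₀/(k_2−k_d) = 0.289×38.7/(1.95−0.289) = 11.18/1.661 = 6.733 mg/L.
e^(−k_d t) = e^(−0.289×2.180) = 0.5326; e^(−k_2 t) = e^(−1.95×2.180) = 0.01425.
D = 6.733 × (0.5326 − 0.01425) + 1.43 × 0.01425 = 3.490 + 0.02038 = 3.511 mg/L.

D ≈ 3.51 mg/L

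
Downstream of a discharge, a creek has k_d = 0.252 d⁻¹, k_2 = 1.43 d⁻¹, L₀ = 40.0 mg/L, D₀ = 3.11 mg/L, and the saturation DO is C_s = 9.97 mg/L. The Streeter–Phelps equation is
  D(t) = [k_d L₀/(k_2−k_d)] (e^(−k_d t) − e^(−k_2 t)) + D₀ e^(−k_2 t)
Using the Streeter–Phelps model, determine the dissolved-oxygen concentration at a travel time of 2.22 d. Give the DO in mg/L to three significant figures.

k_d L₀/(k_2−k_d) = 0.252×40.0/(1.43−0.252) = 10.08/1.178 = 8.557 mg/L.
e^(−k_d t) = e^(−0.252×2.220) = 0.5715; e^(−k_2 t) = e^(−1.43×2.220) = 0.04181.
D = 8.557 × (0.5715 − 0.04181) + 3.11 × 0.04181 = 4.533 + 0.1300 = 4.663 mg/L.
DO = C_s − D = 9.97 − 4.663 = 5.307 mg/L.

DO ≈ 5.31 mg/L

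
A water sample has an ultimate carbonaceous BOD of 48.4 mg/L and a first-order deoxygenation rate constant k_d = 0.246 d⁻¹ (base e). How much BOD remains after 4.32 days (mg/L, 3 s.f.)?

L ≈ 16.7 mg/L

L_t = L₀ e^(−k_d t) = 48.4 × e^(−0.246×4.32) = 48.4 × 0.3455 = 16.72 mg/L.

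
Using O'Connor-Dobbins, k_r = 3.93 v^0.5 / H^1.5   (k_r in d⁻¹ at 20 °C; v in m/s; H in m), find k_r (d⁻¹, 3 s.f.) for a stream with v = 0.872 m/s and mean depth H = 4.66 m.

k_r ≈ 0.365 d⁻¹

k_r = 3.93 × 0.872^0.5 / 4.66^1.5 = 3.93 × 0.9338 / 10.06 = 0.3648 d⁻¹.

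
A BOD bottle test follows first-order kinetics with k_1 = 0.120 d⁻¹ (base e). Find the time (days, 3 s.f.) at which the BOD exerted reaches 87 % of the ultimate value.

t ≈ 17.0 d

y/L₀ = 1 − e^(−k_1 t) = 0.87 ⇒ e^(−k_1 t) = 0.130
t = −ln(0.130) / 0.120 = 2.040 / 0.120 = 17.00 d.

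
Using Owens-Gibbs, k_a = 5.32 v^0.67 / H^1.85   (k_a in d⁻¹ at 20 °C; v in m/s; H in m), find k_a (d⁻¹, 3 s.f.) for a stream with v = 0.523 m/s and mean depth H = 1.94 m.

k_a ≈ 1.01 d⁻¹

k_a = 5.32 × 0.523^0.67 / 1.94^1.85 = 5.32 × 0.6477 / 3.407 = 1.011 d⁻¹.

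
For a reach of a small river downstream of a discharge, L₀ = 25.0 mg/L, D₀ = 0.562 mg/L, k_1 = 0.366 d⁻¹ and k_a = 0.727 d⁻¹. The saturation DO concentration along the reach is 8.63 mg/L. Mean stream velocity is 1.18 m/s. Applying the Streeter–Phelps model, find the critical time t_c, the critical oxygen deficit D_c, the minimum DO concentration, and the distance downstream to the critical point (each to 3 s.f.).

t_c = [1/(k_a−k_1)] ln[(k_a/k_1)(1 − D₀(k_a−k_1)/(k_1 L₀))]
= [1/(0.727−0.366)] ln[(0.727/0.366)(1 − 0.562×0.3610/(0.366×25.0))]
= (1/0.3610) ln[1.986 × 0.9778] = 2.770 × ln(1.942) = 2.770 × 0.6639 = 1.839 d.
D_c = (k_1/k_a) L₀ e^(−k_1 t_c) = (0.366/0.727) × 25.0 × e^(−0.366×1.839) = 0.5034 × 25.0 × 0.5101 = 6.421 mg/L.
Minimum DO = C_s − D_c = 8.63 − 6.421 = 2.209 mg/L.
x_c = v t_c = 1.18 m/s × 1.839 d × 86400 s/d = 187500 m ≈ 187 km.

t_c ≈ 1.84 d; D_c ≈ 6.42 mg/L; min DO ≈ 2.21 mg/L; x_c ≈ 187 km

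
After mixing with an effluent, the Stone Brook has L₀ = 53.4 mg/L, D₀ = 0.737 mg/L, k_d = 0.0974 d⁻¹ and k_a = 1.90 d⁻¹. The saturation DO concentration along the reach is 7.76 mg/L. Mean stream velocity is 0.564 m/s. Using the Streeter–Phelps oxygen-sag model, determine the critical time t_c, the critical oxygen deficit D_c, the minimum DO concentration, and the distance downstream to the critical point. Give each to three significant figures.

t_c ≈ 1.48 d; D_c ≈ 2.37 mg/L; min DO ≈ 5.39 mg/L; x_c ≈ 72.3 km

At the critical point dD/dt = 0, so k_d L₀ e^(−k_d t) = k_a D. Substituting D(t) from the Streeter–Phelps equation and solving for t gives
t_c = ln[(k_a/k_d)(1 − D₀(k_a−k_d)/(k_d L₀))] / (k_a−k_d).
Here k_a−k_d = 1.803 d⁻¹ and 1 − D₀(k_a−k_d)/(k_d L₀) = 1 − 0.737×1.803/(0.0974×53.4) = 0.7446, so
t_c = ln(19.51 × 0.7446) / 1.803 = 2.676 / 1.803 = 1.484 d.
L(t_c) = L₀ e^(−k_d t_c) = 53.4 × 0.8654 = 46.21 mg/L, and at the critical point k_a D_c = k_d L, so D_c = (0.0974/1.90) × 46.21 = 2.369 mg/L.
Minimum DO = C_s − D_c = 7.76 − 2.369 = 5.391 mg/L.
x_c = v t_c = 0.564 m/s × 1.484 d × 86400 s/d = 72340 m ≈ 72.3 km.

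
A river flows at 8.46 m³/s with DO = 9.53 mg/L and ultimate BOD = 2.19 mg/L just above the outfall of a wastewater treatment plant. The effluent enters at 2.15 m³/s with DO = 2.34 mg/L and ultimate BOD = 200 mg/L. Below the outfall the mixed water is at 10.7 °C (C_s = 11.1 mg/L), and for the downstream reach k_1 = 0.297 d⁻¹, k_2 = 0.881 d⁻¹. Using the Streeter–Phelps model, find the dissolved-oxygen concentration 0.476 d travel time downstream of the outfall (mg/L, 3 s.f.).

Mixed DO = (8.46×9.53 + 2.15×2.34)/(8.46+2.15) = 85.65/10.61 = 8.073 mg/L.
Mixed L₀ = (8.46×2.19 + 2.15×200)/(10.61) = 448.5/10.61 = 42.27 mg/L.
Initial deficit D₀ = C_s − DO₀ = 11.1 − 8.073 = 3.027 mg/L.
D(0.476) = [0.297×42.27/(0.881−0.297)](e^(−0.297×0.476) − e^(−0.881×0.476)) + 3.027 e^(−0.881×0.476)
= 21.50 × (0.8682 − 0.6575) + 3.027 × 0.6575 = 6.520 mg/L.
DO = 11.1 − 6.520 = 4.580 mg/L.

DO ≈ 4.58 mg/L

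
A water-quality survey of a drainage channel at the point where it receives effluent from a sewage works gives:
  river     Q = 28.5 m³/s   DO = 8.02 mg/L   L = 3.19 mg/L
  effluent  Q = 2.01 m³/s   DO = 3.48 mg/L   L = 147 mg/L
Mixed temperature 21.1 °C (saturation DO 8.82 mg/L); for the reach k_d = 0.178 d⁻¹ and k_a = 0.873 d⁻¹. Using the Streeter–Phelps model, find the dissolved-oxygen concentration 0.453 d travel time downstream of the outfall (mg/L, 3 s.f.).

Mixed DO = (28.5×8.02 + 2.01×3.48)/(28.5+2.01) = 235.6/30.51 = 7.721 mg/L.
Mixed L₀ = (28.5×3.19 + 2.01×147)/(30.51) = 386.4/30.51 = 12.66 mg/L.
Initial deficit D₀ = C_s − DO₀ = 8.82 − 7.721 = 1.099 mg/L.
D(0.453) = [0.178×12.66/(0.873−0.178)](e^(−0.178×0.453) − e^(−0.873×0.453)) + 1.099 e^(−0.873×0.453)
= 3.243 × (0.9225 − 0.6734) + 1.099 × 0.6734 = 1.548 mg/L.
DO = 8.82 − 1.548 = 7.272 mg/L.

DO ≈ 7.27 mg/L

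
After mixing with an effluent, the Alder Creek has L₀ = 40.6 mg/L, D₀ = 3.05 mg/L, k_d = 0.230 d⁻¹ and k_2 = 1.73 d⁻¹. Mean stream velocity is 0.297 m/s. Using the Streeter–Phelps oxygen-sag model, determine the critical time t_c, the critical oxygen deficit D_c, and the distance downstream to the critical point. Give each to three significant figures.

At the critical point dD/dt = 0, so k_d L₀ e^(−k_d t) = k_2 D. Substituting D(t) from the Streeter–Phelps equation and solving for t gives
t_c = ln[(k_2/k_d)(1 − D₀(k_2−k_d)/(k_d L₀))] / (k_2−k_d).
Here k_2−k_d = 1.500 d⁻¹ and 1 − D₀(k_2−k_d)/(k_d L₀) = 1 − 3.05×1.500/(0.230×40.6) = 0.5101, so
t_c = ln(7.522 × 0.5101) / 1.500 = 1.345 / 1.500 = 0.8964 d.
D_c = (k_d/k_2) L₀ e^(−k_d t_c) = (0.230/1.73) × 40.6 × e^(−0.230×0.8964) = 0.1329 × 40.6 × 0.8137 = 4.392 mg/L.
x_c = v t_c = 0.297 m/s × 0.8964 d × 86400 s/d = 23000 m ≈ 23.0 km.

t_c ≈ 0.896 d; D_c ≈ 4.39 mg/L; x_c ≈ 23.0 km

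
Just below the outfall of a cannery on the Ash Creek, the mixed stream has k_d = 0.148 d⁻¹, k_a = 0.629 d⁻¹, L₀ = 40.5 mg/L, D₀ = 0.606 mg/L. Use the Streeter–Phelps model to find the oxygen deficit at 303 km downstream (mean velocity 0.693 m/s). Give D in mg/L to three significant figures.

Travel time t = x/v = 303 km / (0.693 m/s) = 303000 m / 0.693 m/s = 437200 s = 5.061 d.
k_d L₀/(k_a−k_d) = 0.148×40.5/(0.629−0.148) = 5.994/0.4810 = 12.46 mg/L.
e^(−k_d t) = e^(−0.148×5.061) = 0.4729; e^(−k_a t) = e^(−0.629×5.061) = 0.04146.
D = 12.46 × (0.4729 − 0.04146) + 0.606 × 0.04146 = 5.376 + 0.02512 = 5.401 mg/L.

D ≈ 5.40 mg/L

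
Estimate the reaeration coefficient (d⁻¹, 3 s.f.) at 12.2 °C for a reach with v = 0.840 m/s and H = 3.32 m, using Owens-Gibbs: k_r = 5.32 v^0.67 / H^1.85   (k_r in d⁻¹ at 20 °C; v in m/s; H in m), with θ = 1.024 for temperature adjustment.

k_r ≈ 0.427 d⁻¹

k_r(20) = 5.32 × 0.840^0.67 / 3.32^1.85 = 5.32 × 0.8897 / 9.207 = 0.5141 d⁻¹.
k_r(12.2) = 0.5141 × 1.024^(12.2−20) = 0.5141 × 0.8311 = 0.4273 d⁻¹.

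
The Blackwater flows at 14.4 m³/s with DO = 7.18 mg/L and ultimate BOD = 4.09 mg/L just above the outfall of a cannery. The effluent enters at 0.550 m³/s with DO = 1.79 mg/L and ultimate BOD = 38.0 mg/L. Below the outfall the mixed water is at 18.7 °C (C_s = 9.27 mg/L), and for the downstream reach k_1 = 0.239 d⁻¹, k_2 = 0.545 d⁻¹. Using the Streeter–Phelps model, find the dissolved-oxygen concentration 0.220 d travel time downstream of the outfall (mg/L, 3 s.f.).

Mixed DO = (14.4×7.18 + 0.550×1.79)/(14.4+0.550) = 104.4/14.95 = 6.982 mg/L.
Mixed L₀ = (14.4×4.09 + 0.550×38.0)/(14.95) = 79.80/14.95 = 5.338 mg/L.
Initial deficit D₀ = C_s − DO₀ = 9.27 − 6.982 = 2.288 mg/L.
D(0.220) = [0.239×5.338/(0.545−0.239)](e^(−0.239×0.220) − e^(−0.545×0.220)) + 2.288 e^(−0.545×0.220)
= 4.169 × (0.9488 − 0.8870) + 2.288 × 0.8870 = 2.287 mg/L.
DO = 9.27 − 2.287 = 6.983 mg/L.

DO ≈ 6.98 mg/L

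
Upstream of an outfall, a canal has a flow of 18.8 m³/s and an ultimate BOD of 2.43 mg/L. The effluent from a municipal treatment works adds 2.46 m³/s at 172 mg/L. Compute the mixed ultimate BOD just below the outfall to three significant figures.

22.1 mg/L

Flow-weighted mixing: C = (Q_r C_r + Q_w C_w)/(Q_r + Q_w)
= (18.8×2.43 + 2.46×172)/(18.8 + 2.46) = 468.8/21.26 = 22.05 mg/L.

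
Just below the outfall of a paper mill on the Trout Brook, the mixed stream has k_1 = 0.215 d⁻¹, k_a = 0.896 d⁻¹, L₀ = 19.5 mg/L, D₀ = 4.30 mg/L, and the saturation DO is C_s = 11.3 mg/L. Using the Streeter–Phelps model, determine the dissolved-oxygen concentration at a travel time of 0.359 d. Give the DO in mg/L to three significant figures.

DO ≈ 6.95 mg/L

k_1 L₀/(k_a−k_1) = 0.215×19.5/(0.896−0.215) = 4.192/0.6810 = 6.156 mg/L.
e^(−k_1 t) = e^(−0.215×0.3590) = 0.9257; e^(−k_a t) = e^(−0.896×0.3590) = 0.7249.
D = 6.156 × (0.9257 − 0.7249) + 4.30 × 0.7249 = 1.236 + 3.117 = 4.353 mg/L.
DO = C_s − D = 11.3 − 4.353 = 6.947 mg/L.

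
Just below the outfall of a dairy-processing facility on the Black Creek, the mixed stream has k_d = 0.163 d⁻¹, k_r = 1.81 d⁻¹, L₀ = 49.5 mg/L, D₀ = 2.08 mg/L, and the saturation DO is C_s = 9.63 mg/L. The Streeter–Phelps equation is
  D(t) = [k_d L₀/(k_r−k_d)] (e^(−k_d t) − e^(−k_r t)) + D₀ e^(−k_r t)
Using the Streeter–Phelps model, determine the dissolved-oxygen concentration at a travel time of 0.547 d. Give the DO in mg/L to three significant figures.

DO ≈ 6.20 mg/L

k_d L₀/(k_r−k_d) = 0.163×49.5/(1.81−0.163) = 8.069/1.647 = 4.899 mg/L.
e^(−k_d t) = e^(−0.163×0.5470) = 0.9147; e^(−k_r t) = e^(−1.81×0.5470) = 0.3716.
D = 4.899 × (0.9147 − 0.3716) + 2.08 × 0.3716 = 2.661 + 0.7728 = 3.434 mg/L.
DO = C_s − D = 9.63 − 3.434 = 6.196 mg/L.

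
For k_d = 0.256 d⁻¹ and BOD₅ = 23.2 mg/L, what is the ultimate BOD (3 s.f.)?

BOD₅ = L₀(1 − e^(−5k_d)) ⇒ L₀ = BOD₅ / (1 − e^(−5×0.256))
= 23.2 / (1 − 0.2780) = 23.2 / 0.7220 = 32.13 mg/L.

L₀ ≈ 32.1 mg/L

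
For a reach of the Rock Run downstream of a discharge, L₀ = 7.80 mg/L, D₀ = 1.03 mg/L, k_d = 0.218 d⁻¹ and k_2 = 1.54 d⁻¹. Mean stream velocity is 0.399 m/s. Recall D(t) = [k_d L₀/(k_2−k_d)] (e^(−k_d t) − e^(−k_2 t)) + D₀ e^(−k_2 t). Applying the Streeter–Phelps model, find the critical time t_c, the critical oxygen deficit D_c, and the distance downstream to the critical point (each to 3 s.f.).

t_c ≈ 0.258 d; D_c ≈ 1.04 mg/L; x_c ≈ 8.91 km

t_c = [1/(k_2−k_d)] ln[(k_2/k_d)(1 − D₀(k_2−k_d)/(k_d L₀))]
= [1/(1.54−0.218)] ln[(1.54/0.218)(1 − 1.03×1.322/(0.218×7.80))]
= (1/1.322) ln[7.064 × 0.1992] = 0.7564 × ln(1.407) = 0.7564 × 0.3417 = 0.2584 d.
L(t_c) = L₀ e^(−k_d t_c) = 7.80 × 0.9452 = 7.373 mg/L, and at the critical point k_2 D_c = k_d L, so D_c = (0.218/1.54) × 7.373 = 1.044 mg/L.
x_c = v t_c = 0.399 m/s × 0.2584 d × 86400 s/d = 8909 m ≈ 8.91 km.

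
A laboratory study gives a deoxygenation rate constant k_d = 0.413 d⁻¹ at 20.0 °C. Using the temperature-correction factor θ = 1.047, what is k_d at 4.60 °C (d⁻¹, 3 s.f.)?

k_d(T₂) = k_d(T₁) · θ^(T₂−T₁) = 0.413 × 1.047^(4.60−20.0)
= 0.413 × 1.047^-15.4 = 0.413 × 0.4930 = 0.2036 d⁻¹.

k_d ≈ 0.204 d⁻¹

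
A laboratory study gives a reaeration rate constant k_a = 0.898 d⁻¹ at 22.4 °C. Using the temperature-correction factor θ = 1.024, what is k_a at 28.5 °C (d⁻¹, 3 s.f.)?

k_a(T₂) = k_a(T₁) · θ^(T₂−T₁) = 0.898 × 1.024^(28.5−22.4)
= 0.898 × 1.024^6.10 = 0.898 × 1.156 = 1.038 d⁻¹.

k_a ≈ 1.04 d⁻¹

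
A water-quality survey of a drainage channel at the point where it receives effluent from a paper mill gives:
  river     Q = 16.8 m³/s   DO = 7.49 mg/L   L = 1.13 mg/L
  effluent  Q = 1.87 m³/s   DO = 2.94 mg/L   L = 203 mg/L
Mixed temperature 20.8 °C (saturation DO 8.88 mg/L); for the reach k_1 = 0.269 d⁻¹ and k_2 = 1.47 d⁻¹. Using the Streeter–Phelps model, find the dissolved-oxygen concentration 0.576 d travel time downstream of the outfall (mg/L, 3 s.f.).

Mixed DO = (16.8×7.49 + 1.87×2.94)/(16.8+1.87) = 131.3/18.67 = 7.034 mg/L.
Mixed L₀ = (16.8×1.13 + 1.87×203)/(18.67) = 398.6/18.67 = 21.35 mg/L.
Initial deficit D₀ = C_s − DO₀ = 8.88 − 7.034 = 1.846 mg/L.
D(0.576) = [0.269×21.35/(1.47−0.269)](e^(−0.269×0.576) − e^(−1.47×0.576)) + 1.846 e^(−1.47×0.576)
= 4.782 × (0.8565 − 0.4288) + 1.846 × 0.4288 = 2.836 mg/L.
DO = 8.88 − 2.836 = 6.044 mg/L.

DO ≈ 6.04 mg/L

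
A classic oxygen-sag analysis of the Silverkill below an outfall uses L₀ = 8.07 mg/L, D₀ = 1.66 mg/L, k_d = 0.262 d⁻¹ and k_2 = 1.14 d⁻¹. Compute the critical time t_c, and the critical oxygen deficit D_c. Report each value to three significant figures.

t_c ≈ 0.343 d; D_c ≈ 1.70 mg/L

With k_2/k_d = 4.351 and 1 − D₀(k_2−k_d)/(k_d L₀) = 0.3107,
t_c = ln(4.351 × 0.3107) / (1.14 − 0.262) = ln(1.352) / 0.8780 = 0.3014/0.8780 = 0.3433 d.
L(t_c) = L₀ e^(−k_d t_c) = 8.07 × 0.9140 = 7.376 mg/L, and at the critical point k_2 D_c = k_d L, so D_c = (0.262/1.14) × 7.376 = 1.695 mg/L.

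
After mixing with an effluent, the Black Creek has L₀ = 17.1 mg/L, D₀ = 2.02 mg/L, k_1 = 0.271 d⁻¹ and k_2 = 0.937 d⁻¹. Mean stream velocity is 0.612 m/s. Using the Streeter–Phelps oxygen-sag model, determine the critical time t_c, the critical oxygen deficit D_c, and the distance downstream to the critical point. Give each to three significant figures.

t_c = [1/(k_2−k_1)] ln[(k_2/k_1)(1 − D₀(k_2−k_1)/(k_1 L₀))]
= [1/(0.937−0.271)] ln[(0.937/0.271)(1 − 2.02×0.6660/(0.271×17.1))]
= (1/0.6660) ln[3.458 × 0.7097] = 1.502 × ln(2.454) = 1.502 × 0.8976 = 1.348 d.
L(t_c) = L₀ e^(−k_1 t_c) = 17.1 × 0.6940 = 11.87 mg/L, and at the critical point k_2 D_c = k_1 L, so D_c = (0.271/0.937) × 11.87 = 3.432 mg/L.
x_c = v t_c = 0.612 m/s × 1.348 d × 86400 s/d = 71270 m ≈ 71.3 km.

t_c ≈ 1.35 d; D_c ≈ 3.43 mg/L; x_c ≈ 71.3 km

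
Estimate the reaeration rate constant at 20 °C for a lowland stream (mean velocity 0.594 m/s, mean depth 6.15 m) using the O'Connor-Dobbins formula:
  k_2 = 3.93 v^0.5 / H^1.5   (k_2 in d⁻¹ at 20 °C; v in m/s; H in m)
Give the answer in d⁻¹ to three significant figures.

k_2 = 3.93 × 0.594^0.5 / 6.15^1.5 = 3.93 × 0.7707 / 15.25 = 0.1986 d⁻¹.

k_2 ≈ 0.199 d⁻¹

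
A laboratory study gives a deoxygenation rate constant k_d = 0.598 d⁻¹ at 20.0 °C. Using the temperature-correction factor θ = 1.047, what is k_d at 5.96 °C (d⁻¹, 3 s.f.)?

k_d(T₂) = k_d(T₁) · θ^(T₂−T₁) = 0.598 × 1.047^(5.96−20.0)
= 0.598 × 1.047^-14.0 = 0.598 × 0.5247 = 0.3138 d⁻¹.

k_d ≈ 0.314 d⁻¹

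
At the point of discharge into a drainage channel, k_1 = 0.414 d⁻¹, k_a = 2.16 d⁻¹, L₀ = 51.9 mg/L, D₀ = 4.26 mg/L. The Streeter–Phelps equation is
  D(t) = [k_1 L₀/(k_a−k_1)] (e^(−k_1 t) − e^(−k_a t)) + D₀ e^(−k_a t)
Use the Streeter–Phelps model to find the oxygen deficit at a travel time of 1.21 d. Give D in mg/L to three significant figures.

k_1 L₀/(k_a−k_1) = 0.414×51.9/(2.16−0.414) = 21.49/1.746 = 12.31 mg/L.
e^(−k_1 t) = e^(−0.414×1.210) = 0.6060; e^(−k_a t) = e^(−2.16×1.210) = 0.07327.
D = 12.31 × (0.6060 − 0.07327) + 4.26 × 0.07327 = 6.555 + 0.3121 = 6.868 mg/L.

D ≈ 6.87 mg/L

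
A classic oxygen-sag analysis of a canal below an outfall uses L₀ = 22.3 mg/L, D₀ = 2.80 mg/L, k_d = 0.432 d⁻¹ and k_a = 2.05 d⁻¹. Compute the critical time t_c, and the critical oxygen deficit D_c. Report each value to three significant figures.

t_c ≈ 0.570 d; D_c ≈ 3.67 mg/L

With k_a/k_d = 4.745 and 1 − D₀(k_a−k_d)/(k_d L₀) = 0.5297,
t_c = ln(4.745 × 0.5297) / (2.05 − 0.432) = ln(2.514) / 1.618 = 0.9218/1.618 = 0.5697 d.
D_c = (k_d/k_a) L₀ e^(−k_d t_c) = (0.432/2.05) × 22.3 × e^(−0.432×0.5697) = 0.2107 × 22.3 × 0.7818 = 3.674 mg/L.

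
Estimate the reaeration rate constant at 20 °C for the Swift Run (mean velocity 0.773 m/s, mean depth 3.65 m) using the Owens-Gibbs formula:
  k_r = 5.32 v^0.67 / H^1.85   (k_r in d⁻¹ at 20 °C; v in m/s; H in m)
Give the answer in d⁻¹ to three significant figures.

k_r = 5.32 × 0.773^0.67 / 3.65^1.85 = 5.32 × 0.8416 / 10.97 = 0.4081 d⁻¹.

k_r ≈ 0.408 d⁻¹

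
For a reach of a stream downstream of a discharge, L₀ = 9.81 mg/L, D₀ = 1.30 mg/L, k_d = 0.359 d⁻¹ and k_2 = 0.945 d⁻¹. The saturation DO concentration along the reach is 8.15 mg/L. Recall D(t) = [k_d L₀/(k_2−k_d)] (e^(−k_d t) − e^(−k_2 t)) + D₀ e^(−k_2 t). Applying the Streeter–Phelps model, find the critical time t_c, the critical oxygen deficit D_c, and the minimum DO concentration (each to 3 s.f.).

t_c ≈ 1.24 d; D_c ≈ 2.39 mg/L; min DO ≈ 5.76 mg/L

With k_2/k_d = 2.632 and 1 − D₀(k_2−k_d)/(k_d L₀) = 0.7837,
t_c = ln(2.632 × 0.7837) / (0.945 − 0.359) = ln(2.063) / 0.5860 = 0.7241/0.5860 = 1.236 d.
L(t_c) = L₀ e^(−k_d t_c) = 9.81 × 0.6417 = 6.295 mg/L, and at the critical point k_2 D_c = k_d L, so D_c = (0.359/0.945) × 6.295 = 2.392 mg/L.
Minimum DO = C_s − D_c = 8.15 − 2.392 = 5.758 mg/L.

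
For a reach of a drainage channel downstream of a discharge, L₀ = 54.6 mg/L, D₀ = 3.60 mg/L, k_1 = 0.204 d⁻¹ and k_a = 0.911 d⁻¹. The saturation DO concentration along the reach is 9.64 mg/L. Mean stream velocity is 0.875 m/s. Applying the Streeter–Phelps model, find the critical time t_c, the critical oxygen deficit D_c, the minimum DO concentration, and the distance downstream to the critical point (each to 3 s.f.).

t_c ≈ 1.75 d; D_c ≈ 8.56 mg/L; min DO ≈ 1.08 mg/L; x_c ≈ 132 km

With k_a/k_1 = 4.466 and 1 − D₀(k_a−k_1)/(k_1 L₀) = 0.7715,
t_c = ln(4.466 × 0.7715) / (0.911 − 0.204) = ln(3.445) / 0.7070 = 1.237/0.7070 = 1.750 d.
L(t_c) = L₀ e^(−k_1 t_c) = 54.6 × 0.6998 = 38.21 mg/L, and at the critical point k_a D_c = k_1 L, so D_c = (0.204/0.911) × 38.21 = 8.556 mg/L.
Minimum DO = C_s − D_c = 9.64 − 8.556 = 1.084 mg/L.
x_c = v t_c = 0.875 m/s × 1.750 d × 86400 s/d = 132300 m ≈ 132 km.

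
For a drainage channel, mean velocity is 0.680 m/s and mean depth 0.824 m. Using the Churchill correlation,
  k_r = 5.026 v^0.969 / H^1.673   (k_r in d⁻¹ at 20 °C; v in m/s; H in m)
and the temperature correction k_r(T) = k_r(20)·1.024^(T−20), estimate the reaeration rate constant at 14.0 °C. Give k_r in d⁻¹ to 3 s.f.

k_r(20) = 5.026 × 0.680^0.969 / 0.824^1.673 = 5.026 × 0.6882 / 0.7233 = 4.782 d⁻¹.
k_r(14.0) = 4.782 × 1.024^(14.0−20) = 4.782 × 0.8674 = 4.147 d⁻¹.

k_r ≈ 4.15 d⁻¹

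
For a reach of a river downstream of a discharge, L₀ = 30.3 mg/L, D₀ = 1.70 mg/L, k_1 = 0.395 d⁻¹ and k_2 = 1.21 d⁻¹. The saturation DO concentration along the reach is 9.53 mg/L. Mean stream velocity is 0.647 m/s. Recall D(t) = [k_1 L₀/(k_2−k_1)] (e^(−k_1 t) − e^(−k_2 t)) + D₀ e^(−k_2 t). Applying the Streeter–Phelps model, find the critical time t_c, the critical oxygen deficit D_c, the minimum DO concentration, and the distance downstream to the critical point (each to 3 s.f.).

t_c = [1/(k_2−k_1)] ln[(k_2/k_1)(1 − D₀(k_2−k_1)/(k_1 L₀))]
= [1/(1.21−0.395)] ln[(1.21/0.395)(1 − 1.70×0.8150/(0.395×30.3))]
= (1/0.8150) ln[3.063 × 0.8842] = 1.227 × ln(2.709) = 1.227 × 0.9965 = 1.223 d.
D_c = (k_1/k_2) L₀ e^(−k_1 t_c) = (0.395/1.21) × 30.3 × e^(−0.395×1.223) = 0.3264 × 30.3 × 0.6170 = 6.103 mg/L.
Minimum DO = C_s − D_c = 9.53 − 6.103 = 3.427 mg/L.
x_c = v t_c = 0.647 m/s × 1.223 d × 86400 s/d = 68350 m ≈ 68.3 km.

t_c ≈ 1.22 d; D_c ≈ 6.10 mg/L; min DO ≈ 3.43 mg/L; x_c ≈ 68.3 km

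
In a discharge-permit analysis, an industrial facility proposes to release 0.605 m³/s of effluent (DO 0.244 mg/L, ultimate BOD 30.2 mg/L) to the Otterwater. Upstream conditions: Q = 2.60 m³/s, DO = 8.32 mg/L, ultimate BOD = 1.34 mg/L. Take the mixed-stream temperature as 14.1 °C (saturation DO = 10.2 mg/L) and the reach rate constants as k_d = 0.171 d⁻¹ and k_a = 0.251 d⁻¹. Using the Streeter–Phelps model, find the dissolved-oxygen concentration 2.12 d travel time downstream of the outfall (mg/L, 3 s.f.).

Mixed DO = (2.60×8.32 + 0.605×0.244)/(2.60+0.605) = 21.78/3.205 = 6.796 mg/L.
Mixed L₀ = (2.60×1.34 + 0.605×30.2)/(3.205) = 21.76/3.205 = 6.788 mg/L.
Initial deficit D₀ = C_s − DO₀ = 10.2 − 6.796 = 3.404 mg/L.
D(2.12) = [0.171×6.788/(0.251−0.171)](e^(−0.171×2.12) − e^(−0.251×2.12)) + 3.404 e^(−0.251×2.12)
= 14.51 × (0.6959 − 0.5874) + 3.404 × 0.5874 = 3.575 mg/L.
DO = 10.2 − 3.575 = 6.625 mg/L.

DO ≈ 6.63 mg/L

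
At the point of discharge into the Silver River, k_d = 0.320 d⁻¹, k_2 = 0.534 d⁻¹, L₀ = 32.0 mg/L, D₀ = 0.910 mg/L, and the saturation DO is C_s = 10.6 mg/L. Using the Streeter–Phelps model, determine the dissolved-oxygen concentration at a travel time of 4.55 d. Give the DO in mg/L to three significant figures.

DO ≈ 3.58 mg/L

k_d L₀/(k_2−k_d) = 0.320×32.0/(0.534−0.320) = 10.24/0.2140 = 47.85 mg/L.
e^(−k_d t) = e^(−0.320×4.550) = 0.2332; e^(−k_2 t) = e^(−0.534×4.550) = 0.08806.
D = 47.85 × (0.2332 − 0.08806) + 0.910 × 0.08806 = 6.943 + 0.08014 = 7.023 mg/L.
DO = C_s − D = 10.6 − 7.023 = 3.577 mg/L.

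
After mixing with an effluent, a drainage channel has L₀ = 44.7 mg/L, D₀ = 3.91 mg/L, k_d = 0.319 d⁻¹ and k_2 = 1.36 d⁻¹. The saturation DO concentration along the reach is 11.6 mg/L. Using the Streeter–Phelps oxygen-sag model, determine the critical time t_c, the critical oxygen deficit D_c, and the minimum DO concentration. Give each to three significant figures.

At the critical point dD/dt = 0, so k_d L₀ e^(−k_d t) = k_2 D. Substituting D(t) from the Streeter–Phelps equation and solving for t gives
t_c = ln[(k_2/k_d)(1 − D₀(k_2−k_d)/(k_d L₀))] / (k_2−k_d).
Here k_2−k_d = 1.041 d⁻¹ and 1 − D₀(k_2−k_d)/(k_d L₀) = 1 − 3.91×1.041/(0.319×44.7) = 0.7146, so
t_c = ln(4.263 × 0.7146) / 1.041 = 1.114 / 1.041 = 1.070 d.
D_c = (k_d/k_2) L₀ e^(−k_d t_c) = (0.319/1.36) × 44.7 × e^(−0.319×1.070) = 0.2346 × 44.7 × 0.7108 = 7.453 mg/L.
Minimum DO = C_s − D_c = 11.6 − 7.453 = 4.147 mg/L.

t_c ≈ 1.07 d; D_c ≈ 7.45 mg/L; min DO ≈ 4.15 mg/L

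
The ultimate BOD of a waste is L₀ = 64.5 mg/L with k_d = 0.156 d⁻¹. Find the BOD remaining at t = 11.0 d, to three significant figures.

L ≈ 11.6 mg/L

L_t = L₀ e^(−k_d t) = 64.5 × e^(−0.156×11.0) = 64.5 × 0.1798 = 11.60 mg/L.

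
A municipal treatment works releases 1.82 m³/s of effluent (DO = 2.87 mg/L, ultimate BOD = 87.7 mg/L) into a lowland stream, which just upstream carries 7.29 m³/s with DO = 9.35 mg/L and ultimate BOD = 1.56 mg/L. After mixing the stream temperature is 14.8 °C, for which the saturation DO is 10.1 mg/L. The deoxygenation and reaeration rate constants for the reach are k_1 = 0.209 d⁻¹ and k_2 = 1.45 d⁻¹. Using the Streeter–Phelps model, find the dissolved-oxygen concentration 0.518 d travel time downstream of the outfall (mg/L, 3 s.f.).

DO ≈ 7.79 mg/L

Mixed DO = (7.29×9.35 + 1.82×2.87)/(7.29+1.82) = 73.38/9.110 = 8.055 mg/L.
Mixed L₀ = (7.29×1.56 + 1.82×87.7)/(9.110) = 171.0/9.110 = 18.77 mg/L.
Initial deficit D₀ = C_s − DO₀ = 10.1 − 8.055 = 2.045 mg/L.
D(0.518) = [0.209×18.77/(1.45−0.209)](e^(−0.209×0.518) − e^(−1.45×0.518)) + 2.045 e^(−1.45×0.518)
= 3.161 × (0.8974 − 0.4718) + 2.045 × 0.4718 = 2.310 mg/L.
DO = 10.1 − 2.310 = 7.790 mg/L.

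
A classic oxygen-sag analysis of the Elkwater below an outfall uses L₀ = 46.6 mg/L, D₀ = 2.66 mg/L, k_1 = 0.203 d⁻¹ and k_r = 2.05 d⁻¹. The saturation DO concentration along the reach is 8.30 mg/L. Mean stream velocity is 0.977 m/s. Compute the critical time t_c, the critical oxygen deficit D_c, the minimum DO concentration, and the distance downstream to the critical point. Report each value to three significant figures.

t_c ≈ 0.855 d; D_c ≈ 3.88 mg/L; min DO ≈ 4.42 mg/L; x_c ≈ 72.2 km

t_c = [1/(k_r−k_1)] ln[(k_r/k_1)(1 − D₀(k_r−k_1)/(k_1 L₀))]
= [1/(2.05−0.203)] ln[(2.05/0.203)(1 − 2.66×1.847/(0.203×46.6))]
= (1/1.847) ln[10.10 × 0.4806] = 0.5414 × ln(4.854) = 0.5414 × 1.580 = 0.8553 d.
D_c = (k_1/k_r) L₀ e^(−k_1 t_c) = (0.203/2.05) × 46.6 × e^(−0.203×0.8553) = 0.09902 × 46.6 × 0.8406 = 3.879 mg/L.
Minimum DO = C_s − D_c = 8.30 − 3.879 = 4.421 mg/L.
x_c = v t_c = 0.977 m/s × 0.8553 d × 86400 s/d = 72200 m ≈ 72.2 km.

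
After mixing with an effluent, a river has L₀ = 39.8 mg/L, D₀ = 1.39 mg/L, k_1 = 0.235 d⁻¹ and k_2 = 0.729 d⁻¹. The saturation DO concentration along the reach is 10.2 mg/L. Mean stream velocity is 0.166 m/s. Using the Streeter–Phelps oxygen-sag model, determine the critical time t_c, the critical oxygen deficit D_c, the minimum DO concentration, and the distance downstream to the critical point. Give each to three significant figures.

t_c ≈ 2.14 d; D_c ≈ 7.76 mg/L; min DO ≈ 2.44 mg/L; x_c ≈ 30.7 km

At the critical point dD/dt = 0, so k_1 L₀ e^(−k_1 t) = k_2 D. Substituting D(t) from the Streeter–Phelps equation and solving for t gives
t_c = ln[(k_2/k_1)(1 − D₀(k_2−k_1)/(k_1 L₀))] / (k_2−k_1).
Here k_2−k_1 = 0.4940 d⁻¹ and 1 − D₀(k_2−k_1)/(k_1 L₀) = 1 − 1.39×0.4940/(0.235×39.8) = 0.9266, so
t_c = ln(3.102 × 0.9266) / 0.4940 = 1.056 / 0.4940 = 2.137 d.
L(t_c) = L₀ e^(−k_1 t_c) = 39.8 × 0.6052 = 24.09 mg/L, and at the critical point k_2 D_c = k_1 L, so D_c = (0.235/0.729) × 24.09 = 7.764 mg/L.
Minimum DO = C_s − D_c = 10.2 − 7.764 = 2.436 mg/L.
x_c = v t_c = 0.166 m/s × 2.137 d × 86400 s/d = 30650 m ≈ 30.7 km.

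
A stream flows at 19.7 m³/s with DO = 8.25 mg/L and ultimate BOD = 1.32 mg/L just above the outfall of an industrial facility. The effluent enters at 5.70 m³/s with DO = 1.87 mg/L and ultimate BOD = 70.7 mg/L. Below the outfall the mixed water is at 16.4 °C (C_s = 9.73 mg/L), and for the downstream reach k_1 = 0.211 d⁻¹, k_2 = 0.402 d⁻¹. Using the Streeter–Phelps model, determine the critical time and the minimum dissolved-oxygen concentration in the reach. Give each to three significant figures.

Mixed DO = (19.7×8.25 + 5.70×1.87)/(19.7+5.70) = 173.2/25.40 = 6.818 mg/L.
Mixed L₀ = (19.7×1.32 + 5.70×70.7)/(25.40) = 429.0/25.40 = 16.89 mg/L.
Initial deficit D₀ = C_s − DO₀ = 9.73 − 6.818 = 2.912 mg/L.
t_c = (1/0.1910) ln[(0.402/0.211)(1 − 2.912×0.1910/(0.211×16.89))] = 5.236 × ln(1.608) = 2.487 d.
D_c = (0.211/0.402) × 16.89 × e^(−0.211×2.487) = 0.5249 × 16.89 × 0.5918 = 5.246 mg/L.
Minimum DO = 9.73 − 5.246 = 4.484 mg/L.

t_c ≈ 2.49 d; minimum DO ≈ 4.48 mg/L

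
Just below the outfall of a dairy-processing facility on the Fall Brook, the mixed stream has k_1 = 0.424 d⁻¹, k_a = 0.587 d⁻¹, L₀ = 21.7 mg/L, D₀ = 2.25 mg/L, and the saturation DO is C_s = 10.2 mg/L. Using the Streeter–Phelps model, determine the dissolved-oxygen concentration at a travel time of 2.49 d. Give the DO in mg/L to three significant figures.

DO ≈ 3.13 mg/L

k_1 L₀/(k_a−k_1) = 0.424×21.7/(0.587−0.424) = 9.201/0.1630 = 56.45 mg/L.
e^(−k_1 t) = e^(−0.424×2.490) = 0.3479; e^(−k_a t) = e^(−0.587×2.490) = 0.2319.
D = 56.45 × (0.3479 − 0.2319) + 2.25 × 0.2319 = 6.552 + 0.5217 = 7.073 mg/L.
DO = C_s − D = 10.2 − 7.073 = 3.127 mg/L.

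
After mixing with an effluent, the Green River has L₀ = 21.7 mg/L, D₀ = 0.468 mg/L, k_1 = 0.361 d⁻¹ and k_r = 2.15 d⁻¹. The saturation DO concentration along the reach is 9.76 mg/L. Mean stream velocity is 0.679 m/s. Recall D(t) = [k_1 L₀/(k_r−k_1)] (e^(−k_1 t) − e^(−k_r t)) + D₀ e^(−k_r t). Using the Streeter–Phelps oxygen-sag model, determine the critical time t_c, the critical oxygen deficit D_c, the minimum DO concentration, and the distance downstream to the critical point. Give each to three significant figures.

t_c = [1/(k_r−k_1)] ln[(k_r/k_1)(1 − D₀(k_r−k_1)/(k_1 L₀))]
= [1/(2.15−0.361)] ln[(2.15/0.361)(1 − 0.468×1.789/(0.361×21.7))]
= (1/1.789) ln[5.956 × 0.8931] = 0.5590 × ln(5.319) = 0.5590 × 1.671 = 0.9342 d.
L(t_c) = L₀ e^(−k_1 t_c) = 21.7 × 0.7137 = 15.49 mg/L, and at the critical point k_r D_c = k_1 L, so D_c = (0.361/2.15) × 15.49 = 2.601 mg/L.
Minimum DO = C_s − D_c = 9.76 − 2.601 = 7.159 mg/L.
x_c = v t_c = 0.679 m/s × 0.9342 d × 86400 s/d = 54810 m ≈ 54.8 km.

t_c ≈ 0.934 d; D_c ≈ 2.60 mg/L; min DO ≈ 7.16 mg/L; x_c ≈ 54.8 km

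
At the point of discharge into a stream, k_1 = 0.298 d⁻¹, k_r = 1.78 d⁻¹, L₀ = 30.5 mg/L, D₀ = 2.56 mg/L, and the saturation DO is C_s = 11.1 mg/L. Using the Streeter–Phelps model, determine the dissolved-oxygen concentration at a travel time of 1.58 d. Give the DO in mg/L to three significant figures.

k_1 L₀/(k_r−k_1) = 0.298×30.5/(1.78−0.298) = 9.089/1.482 = 6.133 mg/L.
e^(−k_1 t) = e^(−0.298×1.580) = 0.6245; e^(−k_r t) = e^(−1.78×1.580) = 0.06006.
D = 6.133 × (0.6245 − 0.06006) + 2.56 × 0.06006 = 3.462 + 0.1538 = 3.615 mg/L.
DO = C_s − D = 11.1 − 3.615 = 7.485 mg/L.

DO ≈ 7.48 mg/L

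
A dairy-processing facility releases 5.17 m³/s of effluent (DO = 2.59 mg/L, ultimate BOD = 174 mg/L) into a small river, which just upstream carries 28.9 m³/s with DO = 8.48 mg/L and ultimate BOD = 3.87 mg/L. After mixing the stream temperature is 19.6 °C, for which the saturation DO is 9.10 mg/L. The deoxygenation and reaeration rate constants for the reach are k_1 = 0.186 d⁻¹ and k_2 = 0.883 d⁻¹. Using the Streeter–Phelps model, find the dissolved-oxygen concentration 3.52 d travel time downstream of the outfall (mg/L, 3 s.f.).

Mixed DO = (28.9×8.48 + 5.17×2.59)/(28.9+5.17) = 258.5/34.07 = 7.586 mg/L.
Mixed L₀ = (28.9×3.87 + 5.17×174)/(34.07) = 1011/34.07 = 29.69 mg/L.
Initial deficit D₀ = C_s − DO₀ = 9.10 − 7.586 = 1.514 mg/L.
D(3.52) = [0.186×29.69/(0.883−0.186)](e^(−0.186×3.52) − e^(−0.883×3.52)) + 1.514 e^(−0.883×3.52)
= 7.922 × (0.5196 − 0.04468) + 1.514 × 0.04468 = 3.830 mg/L.
DO = 9.10 − 3.830 = 5.270 mg/L.

DO ≈ 5.27 mg/L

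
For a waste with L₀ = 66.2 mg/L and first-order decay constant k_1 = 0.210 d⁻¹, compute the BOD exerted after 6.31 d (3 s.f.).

y ≈ 48.6 mg/L

y_t = L₀(1 − e^(−k_1 t)) = 66.2 × (1 − e^(−0.210×6.31))
= 66.2 × (1 − 0.2658) = 66.2 × 0.7342 = 48.61 mg/L.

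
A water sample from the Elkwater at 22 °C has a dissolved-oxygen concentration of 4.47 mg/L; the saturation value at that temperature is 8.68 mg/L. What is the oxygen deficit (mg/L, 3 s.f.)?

D ≈ 4.21 mg/L

D = C_s − C = 8.68 − 4.47 = 4.21 mg/L.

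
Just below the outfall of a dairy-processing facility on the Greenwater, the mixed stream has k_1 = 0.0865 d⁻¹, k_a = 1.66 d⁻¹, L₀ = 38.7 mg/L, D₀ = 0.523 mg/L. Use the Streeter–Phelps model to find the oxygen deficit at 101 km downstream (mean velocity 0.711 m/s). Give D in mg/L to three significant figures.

D ≈ 1.74 mg/L

Travel time t = x/v = 101 km / (0.711 m/s) = 101000 m / 0.711 m/s = 142100 s = 1.644 d.
k_1 L₀/(k_a−k_1) = 0.0865×38.7/(1.66−0.0865) = 3.348/1.573 = 2.127 mg/L.
e^(−k_1 t) = e^(−0.0865×1.644) = 0.8674; e^(−k_a t) = e^(−1.66×1.644) = 0.06527.
D = 2.127 × (0.8674 − 0.06527) + 0.523 × 0.06527 = 1.707 + 0.03413 = 1.741 mg/L.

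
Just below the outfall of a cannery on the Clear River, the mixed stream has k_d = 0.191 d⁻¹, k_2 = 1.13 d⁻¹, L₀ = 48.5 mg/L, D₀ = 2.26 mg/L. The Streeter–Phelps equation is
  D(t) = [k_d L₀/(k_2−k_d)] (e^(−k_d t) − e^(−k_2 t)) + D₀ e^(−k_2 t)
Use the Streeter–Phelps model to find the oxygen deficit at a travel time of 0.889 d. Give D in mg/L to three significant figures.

D ≈ 5.54 mg/L

k_d L₀/(k_2−k_d) = 0.191×48.5/(1.13−0.191) = 9.264/0.9390 = 9.865 mg/L.
e^(−k_d t) = e^(−0.191×0.8890) = 0.8438; e^(−k_2 t) = e^(−1.13×0.8890) = 0.3662.
D = 9.865 × (0.8438 − 0.3662) + 2.26 × 0.3662 = 4.712 + 0.8276 = 5.540 mg/L.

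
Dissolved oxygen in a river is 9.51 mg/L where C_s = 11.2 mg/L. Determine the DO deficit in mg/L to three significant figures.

D ≈ 1.69 mg/L

D = C_s − C = 11.2 − 9.51 = 1.69 mg/L.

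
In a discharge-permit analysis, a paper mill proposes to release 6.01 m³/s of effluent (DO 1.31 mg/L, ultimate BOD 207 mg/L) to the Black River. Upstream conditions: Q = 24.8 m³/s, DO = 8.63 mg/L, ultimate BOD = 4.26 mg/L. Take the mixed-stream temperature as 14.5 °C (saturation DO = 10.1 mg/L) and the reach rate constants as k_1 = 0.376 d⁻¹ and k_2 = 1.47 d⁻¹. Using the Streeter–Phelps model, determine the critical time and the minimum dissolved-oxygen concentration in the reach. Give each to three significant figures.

Mixed DO = (24.8×8.63 + 6.01×1.31)/(24.8+6.01) = 221.9/30.81 = 7.202 mg/L.
Mixed L₀ = (24.8×4.26 + 6.01×207)/(30.81) = 1350/30.81 = 43.81 mg/L.
Initial deficit D₀ = C_s − DO₀ = 10.1 − 7.202 = 2.898 mg/L.
t_c = (1/1.094) ln[(1.47/0.376)(1 − 2.898×1.094/(0.376×43.81))] = 0.9141 × ln(3.157) = 1.051 d.
D_c = (0.376/1.47) × 43.81 × e^(−0.376×1.051) = 0.2558 × 43.81 × 0.6736 = 7.548 mg/L.
Minimum DO = 10.1 − 7.548 = 2.552 mg/L.

t_c ≈ 1.05 d; minimum DO ≈ 2.55 mg/L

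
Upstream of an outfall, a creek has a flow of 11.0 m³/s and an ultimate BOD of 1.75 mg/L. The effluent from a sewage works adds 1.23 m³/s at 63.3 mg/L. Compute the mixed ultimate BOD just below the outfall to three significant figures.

7.94 mg/L

Flow-weighted mixing: C = (Q_r C_r + Q_w C_w)/(Q_r + Q_w)
= (11.0×1.75 + 1.23×63.3)/(11.0 + 1.23) = 97.11/12.23 = 7.940 mg/L.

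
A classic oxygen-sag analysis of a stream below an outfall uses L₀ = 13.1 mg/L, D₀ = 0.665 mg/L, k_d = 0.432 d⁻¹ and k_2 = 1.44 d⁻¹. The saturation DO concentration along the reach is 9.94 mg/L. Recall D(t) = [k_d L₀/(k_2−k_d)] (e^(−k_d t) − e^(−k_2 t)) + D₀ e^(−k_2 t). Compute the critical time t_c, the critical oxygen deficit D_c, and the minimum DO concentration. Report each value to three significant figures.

t_c = [1/(k_2−k_d)] ln[(k_2/k_d)(1 − D₀(k_2−k_d)/(k_d L₀))]
= [1/(1.44−0.432)] ln[(1.44/0.432)(1 − 0.665×1.008/(0.432×13.1))]
= (1/1.008) ln[3.333 × 0.8816] = 0.9921 × ln(2.939) = 0.9921 × 1.078 = 1.069 d.
L(t_c) = L₀ e^(−k_d t_c) = 13.1 × 0.6300 = 8.254 mg/L, and at the critical point k_2 D_c = k_d L, so D_c = (0.432/1.44) × 8.254 = 2.476 mg/L.
Minimum DO = C_s − D_c = 9.94 − 2.476 = 7.464 mg/L.

t_c ≈ 1.07 d; D_c ≈ 2.48 mg/L; min DO ≈ 7.46 mg/L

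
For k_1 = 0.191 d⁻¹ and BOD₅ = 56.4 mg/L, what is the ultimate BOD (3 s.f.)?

L₀ ≈ 91.7 mg/L

BOD₅ = L₀(1 − e^(−5k_1)) ⇒ L₀ = BOD₅ / (1 − e^(−5×0.191))
= 56.4 / (1 − 0.3848) = 56.4 / 0.6152 = 91.68 mg/L.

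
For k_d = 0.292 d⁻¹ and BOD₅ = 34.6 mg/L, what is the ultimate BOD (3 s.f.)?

L₀ ≈ 45.1 mg/L

BOD₅ = L₀(1 − e^(−5k_d)) ⇒ L₀ = BOD₅ / (1 − e^(−5×0.292))
= 34.6 / (1 − 0.2322) = 34.6 / 0.7678 = 45.07 mg/L.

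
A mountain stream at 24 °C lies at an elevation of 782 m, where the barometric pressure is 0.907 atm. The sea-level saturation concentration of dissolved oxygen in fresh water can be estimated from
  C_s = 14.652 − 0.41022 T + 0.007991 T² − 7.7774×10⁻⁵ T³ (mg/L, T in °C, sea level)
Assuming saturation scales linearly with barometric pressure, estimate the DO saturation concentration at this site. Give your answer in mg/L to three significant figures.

At sea level: C_s = 14.652 − 0.41022×24 + 0.007991×24² − 7.7774×10⁻⁵×24³ = 8.334 mg/L.
Pressure correction: C_s' = 8.334 × 0.907 = 7.559 mg/L.

C_s ≈ 7.56 mg/L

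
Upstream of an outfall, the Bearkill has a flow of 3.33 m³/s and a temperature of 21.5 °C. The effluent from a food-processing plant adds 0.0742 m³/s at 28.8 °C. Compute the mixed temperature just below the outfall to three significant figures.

Flow-weighted mixing: C = (Q_r C_r + Q_w C_w)/(Q_r + Q_w)
= (3.33×21.5 + 0.0742×28.8)/(3.33 + 0.0742) = 73.73/3.404 = 21.66 °C.

21.7 °C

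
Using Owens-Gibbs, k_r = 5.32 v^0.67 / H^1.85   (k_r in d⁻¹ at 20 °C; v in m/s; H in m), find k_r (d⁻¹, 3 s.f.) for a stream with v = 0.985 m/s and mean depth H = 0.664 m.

k_r ≈ 11.2 d⁻¹

k_r = 5.32 × 0.985^0.67 / 0.664^1.85 = 5.32 × 0.9899 / 0.4688 = 11.23 d⁻¹.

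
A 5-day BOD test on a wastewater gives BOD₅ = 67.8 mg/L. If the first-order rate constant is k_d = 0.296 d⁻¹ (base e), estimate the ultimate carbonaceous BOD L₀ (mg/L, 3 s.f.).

L₀ ≈ 87.8 mg/L

BOD₅ = L₀(1 − e^(−5k_d)) ⇒ L₀ = BOD₅ / (1 − e^(−5×0.296))
= 67.8 / (1 − 0.2276) = 67.8 / 0.7724 = 87.78 mg/L.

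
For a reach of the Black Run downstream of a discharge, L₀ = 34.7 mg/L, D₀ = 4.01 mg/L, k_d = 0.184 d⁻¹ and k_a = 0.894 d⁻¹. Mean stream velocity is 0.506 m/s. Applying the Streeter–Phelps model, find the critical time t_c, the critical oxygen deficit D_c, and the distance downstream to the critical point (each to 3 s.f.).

At the critical point dD/dt = 0, so k_d L₀ e^(−k_d t) = k_a D. Substituting D(t) from the Streeter–Phelps equation and solving for t gives
t_c = ln[(k_a/k_d)(1 − D₀(k_a−k_d)/(k_d L₀))] / (k_a−k_d).
Here k_a−k_d = 0.7100 d⁻¹ and 1 − D₀(k_a−k_d)/(k_d L₀) = 1 − 4.01×0.7100/(0.184×34.7) = 0.5541, so
t_c = ln(4.859 × 0.5541) / 0.7100 = 0.9903 / 0.7100 = 1.395 d.
L(t_c) = L₀ e^(−k_d t_c) = 34.7 × 0.7736 = 26.85 mg/L, and at the critical point k_a D_c = k_d L, so D_c = (0.184/0.894) × 26.85 = 5.525 mg/L.
x_c = v t_c = 0.506 m/s × 1.395 d × 86400 s/d = 60980 m ≈ 61.0 km.

t_c ≈ 1.39 d; D_c ≈ 5.53 mg/L; x_c ≈ 61.0 km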